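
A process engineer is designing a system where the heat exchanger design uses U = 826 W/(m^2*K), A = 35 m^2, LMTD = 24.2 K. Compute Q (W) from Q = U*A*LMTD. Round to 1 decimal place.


Q = U * A * LMTD
Q = 826 * 35 * 24.2
Q = 699622.0 W


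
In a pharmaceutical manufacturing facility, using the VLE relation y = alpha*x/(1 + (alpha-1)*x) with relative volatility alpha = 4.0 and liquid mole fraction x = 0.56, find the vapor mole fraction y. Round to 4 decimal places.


y = alpha*x / (1 + (alpha-1)*x)
y = 4.0*0.56 / (1 + (4.0-1)*0.56)
y = 2.24 / (1 + 1.68)
y = 2.24 / 2.68
y = 0.8358


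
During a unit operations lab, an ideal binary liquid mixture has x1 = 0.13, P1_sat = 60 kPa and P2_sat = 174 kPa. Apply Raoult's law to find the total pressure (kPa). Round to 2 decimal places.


P = x1*P1_sat + x2*P2_sat
x2 = 1 - x1 = 1 - 0.13 = 0.87
P = 0.13*60 + 0.87*174
P = 7.8 + 151.38
P = 159.18 kPa


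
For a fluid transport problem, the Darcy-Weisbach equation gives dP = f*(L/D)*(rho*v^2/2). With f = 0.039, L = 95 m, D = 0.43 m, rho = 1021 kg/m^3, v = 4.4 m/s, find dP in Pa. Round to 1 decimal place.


dP = f * (L/D) * (rho*v^2/2)
dP = 0.039 * (95/0.43) * (1021*4.4^2/2)
L/D = 220.93023256
rho*v^2/2 = 1021*19.36/2 = 9883.28
dP = 0.039 * 220.93023256 * 9883.28
dP = 85157.1 Pa


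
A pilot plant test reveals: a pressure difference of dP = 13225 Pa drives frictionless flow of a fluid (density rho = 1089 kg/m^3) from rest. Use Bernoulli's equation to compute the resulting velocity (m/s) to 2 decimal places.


v = sqrt(2*dP/rho)
v = sqrt(2*13225/1089)
v = sqrt(24.288338)
v = 4.93 m/s


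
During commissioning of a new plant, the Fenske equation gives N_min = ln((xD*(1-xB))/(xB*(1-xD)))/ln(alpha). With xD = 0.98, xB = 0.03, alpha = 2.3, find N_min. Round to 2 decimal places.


N_min = ln((xD*(1-xB))/(xB*(1-xD))) / ln(alpha)
Numerator inside ln: 0.9506 / 0.0006 = 1584.333333
ln(1584.333333) = 7.367919
ln(alpha) = ln(2.3) = 0.832909
N_min = 7.367919 / 0.832909 = 8.85


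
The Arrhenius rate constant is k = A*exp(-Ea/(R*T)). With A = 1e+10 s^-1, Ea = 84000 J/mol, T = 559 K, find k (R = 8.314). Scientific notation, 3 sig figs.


k = A * exp(-Ea/(R*T))
k = 1e+10 * exp(-84000 / (8.314 * 559))
k = 1e+10 * exp(-18.074132)
k = 1.41e+02


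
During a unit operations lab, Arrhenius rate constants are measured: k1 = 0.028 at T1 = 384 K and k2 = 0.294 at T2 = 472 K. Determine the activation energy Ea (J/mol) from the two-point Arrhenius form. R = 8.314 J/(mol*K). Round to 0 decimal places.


Ea = R * ln(k2/k1) / (1/T1 - 1/T2)
ln(k2/k1) = ln(0.294/0.028) = 2.3513753
1/T1 - 1/T2 = 1/384 - 1/472 = 0.000485522599
Ea = 8.314 * 2.3513753 / 0.000485522599
Ea = 40265 J/mol


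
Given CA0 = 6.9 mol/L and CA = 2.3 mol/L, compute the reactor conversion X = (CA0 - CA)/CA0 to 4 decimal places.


X = (CA0 - CA) / CA0
X = (6.9 - 2.3) / 6.9
X = 4.6 / 6.9
X = 0.6667


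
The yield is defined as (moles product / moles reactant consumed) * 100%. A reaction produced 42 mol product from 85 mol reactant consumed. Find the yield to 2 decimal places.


Yield = (moles product / moles consumed) * 100%
Yield = (42 / 85) * 100
Yield = 0.4941 * 100
Yield = 49.41%


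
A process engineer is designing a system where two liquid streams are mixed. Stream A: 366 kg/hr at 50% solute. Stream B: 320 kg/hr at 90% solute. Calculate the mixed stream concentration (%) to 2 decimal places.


Mass balance on solute: F1*x1 + F2*x2 = F3*x3
F3 = F1 + F2 = 366 + 320 = 686 kg/hr
x3 = (F1*x1 + F2*x2)/F3
x3 = (366*0.5 + 320*0.9) / 686
x3 = 68.66%


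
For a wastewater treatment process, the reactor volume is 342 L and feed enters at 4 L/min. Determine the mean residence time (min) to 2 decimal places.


tau = V / v0
tau = 342 / 4
tau = 85.50 min


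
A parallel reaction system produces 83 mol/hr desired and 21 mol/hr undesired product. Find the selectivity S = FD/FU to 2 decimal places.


S = desired product rate / undesired product rate
S = 83 / 21
S = 3.95


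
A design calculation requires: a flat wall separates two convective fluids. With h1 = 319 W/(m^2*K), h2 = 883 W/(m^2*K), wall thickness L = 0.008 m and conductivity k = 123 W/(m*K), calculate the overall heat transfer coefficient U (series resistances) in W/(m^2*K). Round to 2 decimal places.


1/U = 1/h1 + L/k + 1/h2
1/U = 1/319 + 0.008/123 + 1/883
1/U = 0.0031347962 + 6.50407e-05 + 0.0011325028
1/U = 0.0043323397
U = 230.82 W/(m^2*K)


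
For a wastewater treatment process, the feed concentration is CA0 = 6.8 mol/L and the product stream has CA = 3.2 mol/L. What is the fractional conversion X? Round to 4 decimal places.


X = (CA0 - CA) / CA0
X = (6.8 - 3.2) / 6.8
X = 3.6 / 6.8
X = 0.5294


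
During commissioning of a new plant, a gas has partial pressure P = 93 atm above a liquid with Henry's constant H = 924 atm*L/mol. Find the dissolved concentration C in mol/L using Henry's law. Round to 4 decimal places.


C = P / H
C = 93 / 924
C = 0.1006 mol/L


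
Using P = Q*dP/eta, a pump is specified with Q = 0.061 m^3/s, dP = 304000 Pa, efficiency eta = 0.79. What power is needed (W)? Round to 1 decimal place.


P = Q * dP / eta
P = 0.061 * 304000 / 0.79
P = 18544.0 / 0.79
P = 23473.4 W


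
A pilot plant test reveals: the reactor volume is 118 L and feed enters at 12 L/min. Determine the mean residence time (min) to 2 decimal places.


tau = V / v0
tau = 118 / 12
tau = 9.83 min


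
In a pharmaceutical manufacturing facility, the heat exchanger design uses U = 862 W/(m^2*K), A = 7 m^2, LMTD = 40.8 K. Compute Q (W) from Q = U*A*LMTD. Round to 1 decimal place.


Q = U * A * LMTD
Q = 862 * 7 * 40.8
Q = 246187.2 W


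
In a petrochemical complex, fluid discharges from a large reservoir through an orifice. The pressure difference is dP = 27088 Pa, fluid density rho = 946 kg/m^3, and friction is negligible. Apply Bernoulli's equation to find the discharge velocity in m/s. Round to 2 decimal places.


v = sqrt(2*dP/rho)
v = sqrt(2*27088/946)
v = sqrt(57.268499)
v = 7.57 m/s


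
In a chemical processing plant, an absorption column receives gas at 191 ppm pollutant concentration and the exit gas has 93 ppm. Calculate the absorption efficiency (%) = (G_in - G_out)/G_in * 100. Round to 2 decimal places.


Efficiency = (G_in - G_out) / G_in * 100%
Efficiency = (191 - 93) / 191 * 100
Efficiency = 98 / 191 * 100
Efficiency = 51.31%


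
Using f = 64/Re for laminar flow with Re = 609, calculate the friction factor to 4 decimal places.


f = 64 / Re
f = 64 / 609
f = 0.1051


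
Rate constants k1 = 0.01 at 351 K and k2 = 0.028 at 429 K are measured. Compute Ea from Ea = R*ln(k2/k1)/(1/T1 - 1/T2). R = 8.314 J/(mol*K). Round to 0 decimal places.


Ea = R * ln(k2/k1) / (1/T1 - 1/T2)
ln(k2/k1) = ln(0.028/0.01) = 1.0296194
1/T1 - 1/T2 = 1/351 - 1/429 = 0.000518000518
Ea = 8.314 * 1.0296194 / 0.000518000518
Ea = 16526 J/mol


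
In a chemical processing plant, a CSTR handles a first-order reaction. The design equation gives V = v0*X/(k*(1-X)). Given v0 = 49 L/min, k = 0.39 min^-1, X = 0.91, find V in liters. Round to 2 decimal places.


V = v0 * X / (k * (1 - X))
V = 49 * 0.91 / (0.39 * (1 - 0.91))
V = 44.59 / (0.39 * 0.09)
V = 44.59 / 0.0351
V = 1270.37 L


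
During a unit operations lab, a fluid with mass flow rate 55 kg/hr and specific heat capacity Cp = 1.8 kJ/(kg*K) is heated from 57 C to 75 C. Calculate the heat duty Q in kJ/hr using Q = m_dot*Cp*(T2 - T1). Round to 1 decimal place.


Q = m_dot * Cp * (T2 - T1)
Q = 55 * 1.8 * (75 - 57)
Q = 55 * 1.8 * 18
Q = 1782.0 kJ/hr


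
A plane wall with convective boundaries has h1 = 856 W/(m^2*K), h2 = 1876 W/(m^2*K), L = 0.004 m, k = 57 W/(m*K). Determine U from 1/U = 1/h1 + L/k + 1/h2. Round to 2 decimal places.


1/U = 1/h1 + L/k + 1/h2
1/U = 1/856 + 0.004/57 + 1/1876
1/U = 0.0011682243 + 7.01754e-05 + 0.000533049
1/U = 0.0017714487
U = 564.51 W/(m^2*K)


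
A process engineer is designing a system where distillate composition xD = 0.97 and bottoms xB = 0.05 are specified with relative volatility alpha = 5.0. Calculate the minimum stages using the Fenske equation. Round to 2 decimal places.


N_min = ln((xD*(1-xB))/(xB*(1-xD))) / ln(alpha)
Numerator inside ln: 0.9215 / 0.0015 = 614.333333
ln(614.333333) = 6.420538
ln(alpha) = ln(5.0) = 1.609438
N_min = 6.420538 / 1.609438 = 3.99


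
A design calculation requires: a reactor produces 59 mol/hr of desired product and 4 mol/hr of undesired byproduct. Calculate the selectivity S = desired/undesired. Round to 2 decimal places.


S = desired product rate / undesired product rate
S = 59 / 4
S = 14.75


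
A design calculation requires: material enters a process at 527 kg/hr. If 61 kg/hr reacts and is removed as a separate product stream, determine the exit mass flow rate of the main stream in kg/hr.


Steady-state mass balance on the main outlet: F_out = F_in - F_removed
F_out = 527 - 61
F_out = 466 kg/hr


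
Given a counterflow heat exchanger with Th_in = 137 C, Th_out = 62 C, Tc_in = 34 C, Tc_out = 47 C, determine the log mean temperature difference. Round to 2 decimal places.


dT1 = Th_in - Tc_out = 137 - 47 = 90
dT2 = Th_out - Tc_in = 62 - 34 = 28
LMTD = (dT1 - dT2) / ln(dT1/dT2)
LMTD = (90 - 28) / ln(90/28)
LMTD = 53.10 K


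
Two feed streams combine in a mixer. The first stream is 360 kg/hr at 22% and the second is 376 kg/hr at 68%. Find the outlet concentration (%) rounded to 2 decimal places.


Mass balance on solute: F1*x1 + F2*x2 = F3*x3
F3 = F1 + F2 = 360 + 376 = 736 kg/hr
x3 = (F1*x1 + F2*x2)/F3
x3 = (360*0.22 + 376*0.68) / 736
x3 = 45.50%


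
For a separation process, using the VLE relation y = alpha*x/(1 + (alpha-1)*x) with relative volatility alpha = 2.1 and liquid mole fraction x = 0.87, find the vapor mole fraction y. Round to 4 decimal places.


y = alpha*x / (1 + (alpha-1)*x)
y = 2.1*0.87 / (1 + (2.1-1)*0.87)
y = 1.827 / (1 + 0.957)
y = 1.827 / 1.957
y = 0.9336


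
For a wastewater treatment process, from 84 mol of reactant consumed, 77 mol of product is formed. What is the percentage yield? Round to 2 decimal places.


Yield = (moles product / moles consumed) * 100%
Yield = (77 / 84) * 100
Yield = 0.9167 * 100
Yield = 91.67%


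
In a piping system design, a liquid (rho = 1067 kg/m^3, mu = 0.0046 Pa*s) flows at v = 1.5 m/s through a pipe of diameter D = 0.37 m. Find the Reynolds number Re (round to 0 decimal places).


Re = rho * v * D / mu
Re = 1067 * 1.5 * 0.37 / 0.0046
Re = 592.185 / 0.0046
Re = 128736


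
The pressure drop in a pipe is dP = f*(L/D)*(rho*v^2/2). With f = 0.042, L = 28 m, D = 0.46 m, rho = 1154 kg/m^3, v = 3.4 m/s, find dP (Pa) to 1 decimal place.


dP = f * (L/D) * (rho*v^2/2)
dP = 0.042 * (28/0.46) * (1154*3.4^2/2)
L/D = 60.86956522
rho*v^2/2 = 1154*11.56/2 = 6670.12
dP = 0.042 * 60.86956522 * 6670.12
dP = 17052.3 Pa


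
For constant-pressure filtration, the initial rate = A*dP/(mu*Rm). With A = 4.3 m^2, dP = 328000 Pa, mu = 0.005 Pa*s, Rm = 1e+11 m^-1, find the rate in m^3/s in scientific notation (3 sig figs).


rate = A * dP / (mu * Rm)
rate = 4.3 * 328000 / (0.005 * 1e+11)
rate = 1410400.0 / 5.000e+08
rate = 2.82e-03 m^3/s


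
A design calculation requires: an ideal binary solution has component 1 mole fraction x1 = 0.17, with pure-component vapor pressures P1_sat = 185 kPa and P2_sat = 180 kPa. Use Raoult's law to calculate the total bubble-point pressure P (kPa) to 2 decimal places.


P = x1*P1_sat + x2*P2_sat
x2 = 1 - x1 = 1 - 0.17 = 0.83
P = 0.17*185 + 0.83*180
P = 31.45 + 149.4
P = 180.85 kPa


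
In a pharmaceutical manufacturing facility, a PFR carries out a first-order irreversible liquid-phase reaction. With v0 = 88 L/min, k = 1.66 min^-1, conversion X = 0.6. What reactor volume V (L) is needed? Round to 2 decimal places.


V = (v0/k) * ln(1/(1-X))
V = (88/1.66) * ln(1/(1-0.6))
V = 53.012048 * ln(2.5)
V = 53.012048 * 0.916291
V = 48.57 L


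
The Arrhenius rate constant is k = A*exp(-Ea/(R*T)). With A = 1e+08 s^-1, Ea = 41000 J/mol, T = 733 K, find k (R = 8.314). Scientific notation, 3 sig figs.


k = A * exp(-Ea/(R*T))
k = 1e+08 * exp(-41000 / (8.314 * 733))
k = 1e+08 * exp(-6.72775)
k = 1.20e+05


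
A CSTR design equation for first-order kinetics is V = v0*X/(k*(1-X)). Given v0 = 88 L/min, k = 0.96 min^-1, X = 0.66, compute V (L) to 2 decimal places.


V = v0 * X / (k * (1 - X))
V = 88 * 0.66 / (0.96 * (1 - 0.66))
V = 58.08 / (0.96 * 0.34)
V = 58.08 / 0.3264
V = 177.94 L


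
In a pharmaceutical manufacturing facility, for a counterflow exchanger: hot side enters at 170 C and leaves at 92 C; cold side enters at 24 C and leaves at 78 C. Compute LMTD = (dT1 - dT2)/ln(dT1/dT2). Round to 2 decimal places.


dT1 = Th_in - Tc_out = 170 - 78 = 92
dT2 = Th_out - Tc_in = 92 - 24 = 68
LMTD = (dT1 - dT2) / ln(dT1/dT2)
LMTD = (92 - 68) / ln(92/68)
LMTD = 79.40 K


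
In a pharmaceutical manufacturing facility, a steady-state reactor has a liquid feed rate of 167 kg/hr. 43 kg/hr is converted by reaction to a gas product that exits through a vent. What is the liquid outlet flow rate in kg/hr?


Steady-state mass balance on the main outlet: F_out = F_in - F_removed
F_out = 167 - 43
F_out = 124 kg/hr


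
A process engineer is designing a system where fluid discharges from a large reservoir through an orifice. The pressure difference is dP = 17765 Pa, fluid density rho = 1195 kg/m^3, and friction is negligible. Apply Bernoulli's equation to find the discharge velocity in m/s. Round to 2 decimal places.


v = sqrt(2*dP/rho)
v = sqrt(2*17765/1195)
v = sqrt(29.732218)
v = 5.45 m/s


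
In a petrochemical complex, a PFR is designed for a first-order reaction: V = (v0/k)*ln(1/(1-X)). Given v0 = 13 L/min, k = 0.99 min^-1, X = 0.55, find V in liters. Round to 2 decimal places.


V = (v0/k) * ln(1/(1-X))
V = (13/0.99) * ln(1/(1-0.55))
V = 13.131313 * ln(2.222222)
V = 13.131313 * 0.798508
V = 10.49 L


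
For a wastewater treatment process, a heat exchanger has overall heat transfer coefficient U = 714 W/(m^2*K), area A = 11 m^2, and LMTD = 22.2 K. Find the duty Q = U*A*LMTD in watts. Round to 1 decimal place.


Q = U * A * LMTD
Q = 714 * 11 * 22.2
Q = 174358.8 W


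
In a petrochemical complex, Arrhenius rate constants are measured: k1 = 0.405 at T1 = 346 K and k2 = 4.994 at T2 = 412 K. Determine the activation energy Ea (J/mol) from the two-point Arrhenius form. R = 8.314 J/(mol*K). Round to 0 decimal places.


Ea = R * ln(k2/k1) / (1/T1 - 1/T2)
ln(k2/k1) = ln(4.994/0.405) = 2.5121054
1/T1 - 1/T2 = 1/346 - 1/412 = 0.000462988944
Ea = 8.314 * 2.5121054 / 0.000462988944
Ea = 45110 J/mol


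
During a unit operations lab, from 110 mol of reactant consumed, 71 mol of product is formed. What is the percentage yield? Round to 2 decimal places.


Yield = (moles product / moles consumed) * 100%
Yield = (71 / 110) * 100
Yield = 0.6455 * 100
Yield = 64.55%


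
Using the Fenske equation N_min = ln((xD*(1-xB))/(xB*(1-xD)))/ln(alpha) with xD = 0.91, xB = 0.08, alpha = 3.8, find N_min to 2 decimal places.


N_min = ln((xD*(1-xB))/(xB*(1-xD))) / ln(alpha)
Numerator inside ln: 0.8372 / 0.0072 = 116.277778
ln(116.277778) = 4.755982
ln(alpha) = ln(3.8) = 1.335001
N_min = 4.755982 / 1.335001 = 3.56


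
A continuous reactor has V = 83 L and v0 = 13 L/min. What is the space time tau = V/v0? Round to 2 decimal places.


tau = V / v0
tau = 83 / 13
tau = 6.38 min


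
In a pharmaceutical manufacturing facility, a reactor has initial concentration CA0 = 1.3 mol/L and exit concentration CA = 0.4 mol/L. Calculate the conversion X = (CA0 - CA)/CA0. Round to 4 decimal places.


X = (CA0 - CA) / CA0
X = (1.3 - 0.4) / 1.3
X = 0.9 / 1.3
X = 0.6923


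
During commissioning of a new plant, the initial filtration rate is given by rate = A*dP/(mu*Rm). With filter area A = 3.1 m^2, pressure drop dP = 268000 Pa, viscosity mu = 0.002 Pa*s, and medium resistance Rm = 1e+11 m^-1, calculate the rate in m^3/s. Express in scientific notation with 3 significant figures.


rate = A * dP / (mu * Rm)
rate = 3.1 * 268000 / (0.002 * 1e+11)
rate = 830800.0 / 2.000e+08
rate = 4.15e-03 m^3/s


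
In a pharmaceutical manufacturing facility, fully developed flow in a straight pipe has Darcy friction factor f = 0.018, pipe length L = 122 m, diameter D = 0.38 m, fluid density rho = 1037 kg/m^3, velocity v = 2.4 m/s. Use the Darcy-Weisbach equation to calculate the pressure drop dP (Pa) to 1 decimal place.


dP = f * (L/D) * (rho*v^2/2)
dP = 0.018 * (122/0.38) * (1037*2.4^2/2)
L/D = 321.05263158
rho*v^2/2 = 1037*5.76/2 = 2986.56
dP = 0.018 * 321.05263158 * 2986.56
dP = 17259.2 Pa


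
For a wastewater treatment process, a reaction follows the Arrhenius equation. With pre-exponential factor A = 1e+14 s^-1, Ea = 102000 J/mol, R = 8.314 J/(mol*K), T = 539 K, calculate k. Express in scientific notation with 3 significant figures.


k = A * exp(-Ea/(R*T))
k = 1e+14 * exp(-102000 / (8.314 * 539))
k = 1e+14 * exp(-22.761527)
k = 1.30e+04


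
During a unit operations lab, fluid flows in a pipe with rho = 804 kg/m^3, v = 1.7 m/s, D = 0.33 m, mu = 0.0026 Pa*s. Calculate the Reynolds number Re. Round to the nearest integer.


Re = rho * v * D / mu
Re = 804 * 1.7 * 0.33 / 0.0026
Re = 451.044 / 0.0026
Re = 173478


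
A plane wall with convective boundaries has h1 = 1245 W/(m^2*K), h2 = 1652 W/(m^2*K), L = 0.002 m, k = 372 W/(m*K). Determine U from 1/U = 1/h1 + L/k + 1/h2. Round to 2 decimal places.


1/U = 1/h1 + L/k + 1/h2
1/U = 1/1245 + 0.002/372 + 1/1652
1/U = 0.0008032129 + 5.3763e-06 + 0.0006053269
1/U = 0.0014139161
U = 707.26 W/(m^2*K)


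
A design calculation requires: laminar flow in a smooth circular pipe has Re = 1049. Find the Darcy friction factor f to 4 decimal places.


f = 64 / Re
f = 64 / 1049
f = 0.0610


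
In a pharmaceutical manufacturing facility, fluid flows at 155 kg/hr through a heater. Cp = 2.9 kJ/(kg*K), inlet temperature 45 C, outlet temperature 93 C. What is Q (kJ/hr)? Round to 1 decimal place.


Q = m_dot * Cp * (T2 - T1)
Q = 155 * 2.9 * (93 - 45)
Q = 155 * 2.9 * 48
Q = 21576.0 kJ/hr


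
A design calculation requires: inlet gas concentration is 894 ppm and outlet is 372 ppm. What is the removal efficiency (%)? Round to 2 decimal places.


Efficiency = (G_in - G_out) / G_in * 100%
Efficiency = (894 - 372) / 894 * 100
Efficiency = 522 / 894 * 100
Efficiency = 58.39%


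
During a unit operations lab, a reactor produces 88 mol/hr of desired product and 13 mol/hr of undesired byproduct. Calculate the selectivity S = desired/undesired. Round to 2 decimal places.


S = desired product rate / undesired product rate
S = 88 / 13
S = 6.77


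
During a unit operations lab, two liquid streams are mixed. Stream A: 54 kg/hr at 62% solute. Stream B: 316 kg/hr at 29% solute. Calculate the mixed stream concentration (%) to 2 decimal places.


Mass balance on solute: F1*x1 + F2*x2 = F3*x3
F3 = F1 + F2 = 54 + 316 = 370 kg/hr
x3 = (F1*x1 + F2*x2)/F3
x3 = (54*0.62 + 316*0.29) / 370
x3 = 33.82%


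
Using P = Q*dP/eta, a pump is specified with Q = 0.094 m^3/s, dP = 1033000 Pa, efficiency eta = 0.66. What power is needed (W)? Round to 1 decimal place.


P = Q * dP / eta
P = 0.094 * 1033000 / 0.66
P = 97102.0 / 0.66
P = 147124.2 W


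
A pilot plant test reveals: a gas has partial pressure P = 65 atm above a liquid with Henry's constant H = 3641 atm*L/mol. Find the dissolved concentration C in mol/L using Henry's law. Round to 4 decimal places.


C = P / H
C = 65 / 3641
C = 0.0179 mol/L


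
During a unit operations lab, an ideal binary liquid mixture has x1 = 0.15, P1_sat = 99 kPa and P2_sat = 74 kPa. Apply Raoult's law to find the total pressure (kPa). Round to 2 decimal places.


P = x1*P1_sat + x2*P2_sat
x2 = 1 - x1 = 1 - 0.15 = 0.85
P = 0.15*99 + 0.85*74
P = 14.85 + 62.9
P = 77.75 kPa


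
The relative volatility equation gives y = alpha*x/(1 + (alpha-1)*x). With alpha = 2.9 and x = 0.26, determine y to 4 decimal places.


y = alpha*x / (1 + (alpha-1)*x)
y = 2.9*0.26 / (1 + (2.9-1)*0.26)
y = 0.754 / (1 + 0.494)
y = 0.754 / 1.494
y = 0.5047


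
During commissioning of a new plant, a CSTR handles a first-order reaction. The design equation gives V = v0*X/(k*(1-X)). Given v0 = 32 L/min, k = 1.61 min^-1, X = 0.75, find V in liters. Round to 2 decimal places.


V = v0 * X / (k * (1 - X))
V = 32 * 0.75 / (1.61 * (1 - 0.75))
V = 24.0 / (1.61 * 0.25)
V = 24.0 / 0.4025
V = 59.63 L


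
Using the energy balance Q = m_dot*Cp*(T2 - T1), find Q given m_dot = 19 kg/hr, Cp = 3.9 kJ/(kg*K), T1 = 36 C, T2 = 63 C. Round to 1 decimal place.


Q = m_dot * Cp * (T2 - T1)
Q = 19 * 3.9 * (63 - 36)
Q = 19 * 3.9 * 27
Q = 2000.7 kJ/hr


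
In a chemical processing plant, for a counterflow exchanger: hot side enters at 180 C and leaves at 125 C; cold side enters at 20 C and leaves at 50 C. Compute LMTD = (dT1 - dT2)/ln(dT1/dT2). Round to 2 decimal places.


dT1 = Th_in - Tc_out = 180 - 50 = 130
dT2 = Th_out - Tc_in = 125 - 20 = 105
LMTD = (dT1 - dT2) / ln(dT1/dT2)
LMTD = (130 - 105) / ln(130/105)
LMTD = 117.06 K


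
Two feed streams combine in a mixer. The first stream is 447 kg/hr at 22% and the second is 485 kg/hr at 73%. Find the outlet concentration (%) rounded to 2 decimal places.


Mass balance on solute: F1*x1 + F2*x2 = F3*x3
F3 = F1 + F2 = 447 + 485 = 932 kg/hr
x3 = (F1*x1 + F2*x2)/F3
x3 = (447*0.22 + 485*0.73) / 932
x3 = 48.54%


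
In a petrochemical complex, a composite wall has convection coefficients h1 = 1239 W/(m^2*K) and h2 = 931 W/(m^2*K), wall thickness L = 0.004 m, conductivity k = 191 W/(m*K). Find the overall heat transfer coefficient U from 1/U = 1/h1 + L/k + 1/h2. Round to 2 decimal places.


1/U = 1/h1 + L/k + 1/h2
1/U = 1/1239 + 0.004/191 + 1/931
1/U = 0.0008071025 + 2.09424e-05 + 0.0010741139
1/U = 0.0019021588
U = 525.72 W/(m^2*K)


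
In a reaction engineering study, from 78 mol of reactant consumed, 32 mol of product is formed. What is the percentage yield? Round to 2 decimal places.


Yield = (moles product / moles consumed) * 100%
Yield = (32 / 78) * 100
Yield = 0.4103 * 100
Yield = 41.03%


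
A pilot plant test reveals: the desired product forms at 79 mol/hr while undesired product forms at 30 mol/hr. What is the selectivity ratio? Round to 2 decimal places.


S = desired product rate / undesired product rate
S = 79 / 30
S = 2.63


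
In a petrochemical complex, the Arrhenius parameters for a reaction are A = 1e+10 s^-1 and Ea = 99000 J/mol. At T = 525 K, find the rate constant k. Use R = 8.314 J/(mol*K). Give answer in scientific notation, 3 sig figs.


k = A * exp(-Ea/(R*T))
k = 1e+10 * exp(-99000 / (8.314 * 525))
k = 1e+10 * exp(-22.681192)
k = 1.41e+00


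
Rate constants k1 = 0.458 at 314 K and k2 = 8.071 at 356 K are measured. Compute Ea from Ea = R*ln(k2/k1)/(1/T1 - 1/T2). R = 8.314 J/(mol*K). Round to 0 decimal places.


Ea = R * ln(k2/k1) / (1/T1 - 1/T2)
ln(k2/k1) = ln(8.071/0.458) = 2.8691635
1/T1 - 1/T2 = 1/314 - 1/356 = 0.000375724612
Ea = 8.314 * 2.8691635 / 0.000375724612
Ea = 63489 J/mol


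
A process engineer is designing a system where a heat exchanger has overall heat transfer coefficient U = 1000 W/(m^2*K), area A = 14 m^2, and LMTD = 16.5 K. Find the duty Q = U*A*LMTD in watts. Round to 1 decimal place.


Q = U * A * LMTD
Q = 1000 * 14 * 16.5
Q = 231000.0 W


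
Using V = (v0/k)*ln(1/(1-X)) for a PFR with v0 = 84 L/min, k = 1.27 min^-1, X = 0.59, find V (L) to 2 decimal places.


V = (v0/k) * ln(1/(1-X))
V = (84/1.27) * ln(1/(1-0.59))
V = 66.141732 * ln(2.439024)
V = 66.141732 * 0.891598
V = 58.97 L


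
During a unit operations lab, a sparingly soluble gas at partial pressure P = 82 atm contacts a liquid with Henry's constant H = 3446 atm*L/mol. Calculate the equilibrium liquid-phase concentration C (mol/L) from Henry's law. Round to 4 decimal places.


C = P / H
C = 82 / 3446
C = 0.0238 mol/L


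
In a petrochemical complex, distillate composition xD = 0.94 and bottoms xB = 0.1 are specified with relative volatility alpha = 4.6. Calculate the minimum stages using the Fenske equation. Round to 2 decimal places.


N_min = ln((xD*(1-xB))/(xB*(1-xD))) / ln(alpha)
Numerator inside ln: 0.846 / 0.006 = 141.0
ln(141.0) = 4.94876
ln(alpha) = ln(4.6) = 1.526056
N_min = 4.94876 / 1.526056 = 3.24


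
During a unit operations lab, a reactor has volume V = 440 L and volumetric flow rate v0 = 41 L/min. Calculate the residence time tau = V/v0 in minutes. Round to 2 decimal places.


tau = V / v0
tau = 440 / 41
tau = 10.73 min


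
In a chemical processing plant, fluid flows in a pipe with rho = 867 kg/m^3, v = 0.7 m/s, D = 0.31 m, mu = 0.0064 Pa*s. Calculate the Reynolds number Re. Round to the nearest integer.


Re = rho * v * D / mu
Re = 867 * 0.7 * 0.31 / 0.0064
Re = 188.139 / 0.0064
Re = 29397


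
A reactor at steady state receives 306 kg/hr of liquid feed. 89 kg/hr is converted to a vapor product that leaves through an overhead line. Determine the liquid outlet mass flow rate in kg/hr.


Steady-state mass balance on the main outlet: F_out = F_in - F_removed
F_out = 306 - 89
F_out = 217 kg/hr


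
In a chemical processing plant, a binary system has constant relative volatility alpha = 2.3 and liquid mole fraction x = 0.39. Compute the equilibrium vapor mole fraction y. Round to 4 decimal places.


y = alpha*x / (1 + (alpha-1)*x)
y = 2.3*0.39 / (1 + (2.3-1)*0.39)
y = 0.897 / (1 + 0.507)
y = 0.897 / 1.507
y = 0.5952


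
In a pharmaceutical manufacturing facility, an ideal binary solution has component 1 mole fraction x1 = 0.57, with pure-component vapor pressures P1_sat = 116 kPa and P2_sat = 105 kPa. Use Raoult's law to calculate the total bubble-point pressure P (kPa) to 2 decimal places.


P = x1*P1_sat + x2*P2_sat
x2 = 1 - x1 = 1 - 0.57 = 0.43
P = 0.57*116 + 0.43*105
P = 66.12 + 45.15
P = 111.27 kPa


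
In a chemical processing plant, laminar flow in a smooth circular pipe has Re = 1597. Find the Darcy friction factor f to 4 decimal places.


f = 64 / Re
f = 64 / 1597
f = 0.0401


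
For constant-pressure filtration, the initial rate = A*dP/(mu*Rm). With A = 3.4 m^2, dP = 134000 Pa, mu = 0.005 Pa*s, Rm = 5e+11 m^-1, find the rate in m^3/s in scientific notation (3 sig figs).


rate = A * dP / (mu * Rm)
rate = 3.4 * 134000 / (0.005 * 5e+11)
rate = 455600.0 / 2.500e+09
rate = 1.82e-04 m^3/s


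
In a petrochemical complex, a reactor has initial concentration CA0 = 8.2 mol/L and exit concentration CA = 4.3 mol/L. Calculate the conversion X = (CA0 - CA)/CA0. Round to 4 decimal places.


X = (CA0 - CA) / CA0
X = (8.2 - 4.3) / 8.2
X = 3.9 / 8.2
X = 0.4756


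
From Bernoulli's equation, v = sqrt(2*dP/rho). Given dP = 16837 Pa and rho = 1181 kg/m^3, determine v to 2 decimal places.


v = sqrt(2*dP/rho)
v = sqrt(2*16837/1181)
v = sqrt(28.513124)
v = 5.34 m/s


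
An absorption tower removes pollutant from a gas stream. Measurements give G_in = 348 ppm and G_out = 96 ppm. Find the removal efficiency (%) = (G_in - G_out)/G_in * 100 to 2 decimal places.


Efficiency = (G_in - G_out) / G_in * 100%
Efficiency = (348 - 96) / 348 * 100
Efficiency = 252 / 348 * 100
Efficiency = 72.41%


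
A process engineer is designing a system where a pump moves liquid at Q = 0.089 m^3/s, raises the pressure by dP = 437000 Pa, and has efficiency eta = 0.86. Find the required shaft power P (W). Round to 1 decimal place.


P = Q * dP / eta
P = 0.089 * 437000 / 0.86
P = 38893.0 / 0.86
P = 45224.4 W


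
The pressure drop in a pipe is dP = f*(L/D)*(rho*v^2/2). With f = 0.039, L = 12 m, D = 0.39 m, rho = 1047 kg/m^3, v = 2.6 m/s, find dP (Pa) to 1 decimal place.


dP = f * (L/D) * (rho*v^2/2)
dP = 0.039 * (12/0.39) * (1047*2.6^2/2)
L/D = 30.76923077
rho*v^2/2 = 1047*6.76/2 = 3538.86
dP = 0.039 * 30.76923077 * 3538.86
dP = 4246.6 Pa


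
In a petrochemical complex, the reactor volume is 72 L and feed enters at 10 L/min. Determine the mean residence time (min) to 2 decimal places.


tau = V / v0
tau = 72 / 10
tau = 7.20 min


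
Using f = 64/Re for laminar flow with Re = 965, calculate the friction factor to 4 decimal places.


f = 64 / Re
f = 64 / 965
f = 0.0663


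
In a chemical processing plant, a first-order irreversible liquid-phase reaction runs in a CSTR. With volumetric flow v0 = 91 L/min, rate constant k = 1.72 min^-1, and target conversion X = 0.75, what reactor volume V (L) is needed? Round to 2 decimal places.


V = v0 * X / (k * (1 - X))
V = 91 * 0.75 / (1.72 * (1 - 0.75))
V = 68.25 / (1.72 * 0.25)
V = 68.25 / 0.43
V = 158.72 L


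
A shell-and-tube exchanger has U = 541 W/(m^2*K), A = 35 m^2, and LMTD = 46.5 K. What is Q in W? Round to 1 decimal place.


Q = U * A * LMTD
Q = 541 * 35 * 46.5
Q = 880477.5 W


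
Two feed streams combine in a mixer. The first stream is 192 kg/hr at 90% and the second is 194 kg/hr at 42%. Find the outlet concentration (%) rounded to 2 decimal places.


Mass balance on solute: F1*x1 + F2*x2 = F3*x3
F3 = F1 + F2 = 192 + 194 = 386 kg/hr
x3 = (F1*x1 + F2*x2)/F3
x3 = (192*0.9 + 194*0.42) / 386
x3 = 65.88%


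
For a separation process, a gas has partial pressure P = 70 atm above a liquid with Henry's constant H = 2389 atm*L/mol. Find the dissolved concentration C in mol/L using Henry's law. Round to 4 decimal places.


C = P / H
C = 70 / 2389
C = 0.0293 mol/L


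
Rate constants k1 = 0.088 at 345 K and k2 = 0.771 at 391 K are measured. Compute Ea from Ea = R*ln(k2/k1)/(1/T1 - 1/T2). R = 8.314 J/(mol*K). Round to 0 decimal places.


Ea = R * ln(k2/k1) / (1/T1 - 1/T2)
ln(k2/k1) = ln(0.771/0.088) = 2.1703516
1/T1 - 1/T2 = 1/345 - 1/391 = 0.000341005968
Ea = 8.314 * 2.1703516 / 0.000341005968
Ea = 52915 J/mol


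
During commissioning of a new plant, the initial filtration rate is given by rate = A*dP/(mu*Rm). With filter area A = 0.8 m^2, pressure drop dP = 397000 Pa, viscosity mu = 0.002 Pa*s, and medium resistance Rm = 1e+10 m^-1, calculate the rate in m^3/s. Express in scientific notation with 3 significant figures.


rate = A * dP / (mu * Rm)
rate = 0.8 * 397000 / (0.002 * 1e+10)
rate = 317600.0 / 2.000e+07
rate = 1.59e-02 m^3/s


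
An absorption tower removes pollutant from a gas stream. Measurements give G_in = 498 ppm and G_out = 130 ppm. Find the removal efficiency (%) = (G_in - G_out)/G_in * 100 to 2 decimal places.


Efficiency = (G_in - G_out) / G_in * 100%
Efficiency = (498 - 130) / 498 * 100
Efficiency = 368 / 498 * 100
Efficiency = 73.90%


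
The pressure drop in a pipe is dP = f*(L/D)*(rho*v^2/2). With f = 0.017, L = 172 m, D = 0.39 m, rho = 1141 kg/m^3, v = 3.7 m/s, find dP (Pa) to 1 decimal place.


dP = f * (L/D) * (rho*v^2/2)
dP = 0.017 * (172/0.39) * (1141*3.7^2/2)
L/D = 441.02564103
rho*v^2/2 = 1141*13.69/2 = 7810.145
dP = 0.017 * 441.02564103 * 7810.145
dP = 58556.1 Pa


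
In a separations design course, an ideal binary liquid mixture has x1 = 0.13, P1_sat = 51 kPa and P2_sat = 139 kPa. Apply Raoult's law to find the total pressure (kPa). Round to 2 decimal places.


P = x1*P1_sat + x2*P2_sat
x2 = 1 - x1 = 1 - 0.13 = 0.87
P = 0.13*51 + 0.87*139
P = 6.63 + 120.93
P = 127.56 kPa


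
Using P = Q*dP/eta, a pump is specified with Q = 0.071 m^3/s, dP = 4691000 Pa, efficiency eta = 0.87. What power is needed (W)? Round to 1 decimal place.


P = Q * dP / eta
P = 0.071 * 4691000 / 0.87
P = 333061.0 / 0.87
P = 382828.7 W


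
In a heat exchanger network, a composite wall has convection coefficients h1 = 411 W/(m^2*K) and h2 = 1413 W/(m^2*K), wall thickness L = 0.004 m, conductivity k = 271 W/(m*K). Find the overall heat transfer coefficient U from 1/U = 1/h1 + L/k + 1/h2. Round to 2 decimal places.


1/U = 1/h1 + L/k + 1/h2
1/U = 1/411 + 0.004/271 + 1/1413
1/U = 0.00243309 + 1.47601e-05 + 0.0007077141
1/U = 0.0031555642
U = 316.90 W/(m^2*K)


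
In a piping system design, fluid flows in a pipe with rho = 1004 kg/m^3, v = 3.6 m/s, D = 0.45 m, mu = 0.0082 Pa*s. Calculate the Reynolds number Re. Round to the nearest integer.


Re = rho * v * D / mu
Re = 1004 * 3.6 * 0.45 / 0.0082
Re = 1626.48 / 0.0082
Re = 198351


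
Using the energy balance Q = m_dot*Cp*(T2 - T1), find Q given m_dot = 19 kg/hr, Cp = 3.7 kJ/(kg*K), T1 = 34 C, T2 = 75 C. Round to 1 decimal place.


Q = m_dot * Cp * (T2 - T1)
Q = 19 * 3.7 * (75 - 34)
Q = 19 * 3.7 * 41
Q = 2882.3 kJ/hr


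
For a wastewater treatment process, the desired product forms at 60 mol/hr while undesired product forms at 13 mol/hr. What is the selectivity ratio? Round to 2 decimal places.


S = desired product rate / undesired product rate
S = 60 / 13
S = 4.62


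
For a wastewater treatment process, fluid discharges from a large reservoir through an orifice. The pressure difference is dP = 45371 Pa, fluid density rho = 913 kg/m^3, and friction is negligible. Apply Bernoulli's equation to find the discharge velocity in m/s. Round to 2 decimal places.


v = sqrt(2*dP/rho)
v = sqrt(2*45371/913)
v = sqrt(99.388828)
v = 9.97 m/s


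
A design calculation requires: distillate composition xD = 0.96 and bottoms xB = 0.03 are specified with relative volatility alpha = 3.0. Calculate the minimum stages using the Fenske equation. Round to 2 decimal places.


N_min = ln((xD*(1-xB))/(xB*(1-xD))) / ln(alpha)
Numerator inside ln: 0.9312 / 0.0012 = 776.0
ln(776.0) = 6.654153
ln(alpha) = ln(3.0) = 1.098612
N_min = 6.654153 / 1.098612 = 6.06


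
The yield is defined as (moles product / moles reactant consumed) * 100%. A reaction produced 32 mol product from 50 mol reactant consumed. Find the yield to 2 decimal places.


Yield = (moles product / moles consumed) * 100%
Yield = (32 / 50) * 100
Yield = 0.64 * 100
Yield = 64.00%


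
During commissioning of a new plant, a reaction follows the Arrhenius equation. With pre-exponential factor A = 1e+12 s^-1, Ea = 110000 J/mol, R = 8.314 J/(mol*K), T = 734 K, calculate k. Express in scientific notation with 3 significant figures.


k = A * exp(-Ea/(R*T))
k = 1e+12 * exp(-110000 / (8.314 * 734))
k = 1e+12 * exp(-18.02547)
k = 1.48e+04


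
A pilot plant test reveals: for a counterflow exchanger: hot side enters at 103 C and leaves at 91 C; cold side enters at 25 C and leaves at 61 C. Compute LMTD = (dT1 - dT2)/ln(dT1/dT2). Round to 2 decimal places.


dT1 = Th_in - Tc_out = 103 - 61 = 42
dT2 = Th_out - Tc_in = 91 - 25 = 66
LMTD = (dT1 - dT2) / ln(dT1/dT2)
LMTD = (42 - 66) / ln(42/66)
LMTD = 53.10 K


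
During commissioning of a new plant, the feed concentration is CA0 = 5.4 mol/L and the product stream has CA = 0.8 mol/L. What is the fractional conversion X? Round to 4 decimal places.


X = (CA0 - CA) / CA0
X = (5.4 - 0.8) / 5.4
X = 4.6 / 5.4
X = 0.8519


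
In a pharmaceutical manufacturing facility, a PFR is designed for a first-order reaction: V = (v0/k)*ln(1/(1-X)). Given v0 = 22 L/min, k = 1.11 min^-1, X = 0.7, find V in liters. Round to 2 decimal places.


V = (v0/k) * ln(1/(1-X))
V = (22/1.11) * ln(1/(1-0.7))
V = 19.81982 * ln(3.333333)
V = 19.81982 * 1.203973
V = 23.86 L


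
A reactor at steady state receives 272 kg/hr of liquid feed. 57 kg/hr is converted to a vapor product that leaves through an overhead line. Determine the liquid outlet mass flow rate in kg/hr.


Steady-state mass balance on the main outlet: F_out = F_in - F_removed
F_out = 272 - 57
F_out = 215 kg/hr


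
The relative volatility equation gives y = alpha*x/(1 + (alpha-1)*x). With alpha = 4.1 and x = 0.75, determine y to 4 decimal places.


y = alpha*x / (1 + (alpha-1)*x)
y = 4.1*0.75 / (1 + (4.1-1)*0.75)
y = 3.075 / (1 + 2.325)
y = 3.075 / 3.325
y = 0.9248


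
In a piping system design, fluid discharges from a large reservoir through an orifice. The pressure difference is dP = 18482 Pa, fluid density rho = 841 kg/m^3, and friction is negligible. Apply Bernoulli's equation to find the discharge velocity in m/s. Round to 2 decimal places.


v = sqrt(2*dP/rho)
v = sqrt(2*18482/841)
v = sqrt(43.952438)
v = 6.63 m/s


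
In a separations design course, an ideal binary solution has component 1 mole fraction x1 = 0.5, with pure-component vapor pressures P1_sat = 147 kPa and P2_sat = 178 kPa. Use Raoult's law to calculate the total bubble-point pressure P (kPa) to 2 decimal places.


P = x1*P1_sat + x2*P2_sat
x2 = 1 - x1 = 1 - 0.5 = 0.5
P = 0.5*147 + 0.5*178
P = 73.5 + 89.0
P = 162.50 kPa


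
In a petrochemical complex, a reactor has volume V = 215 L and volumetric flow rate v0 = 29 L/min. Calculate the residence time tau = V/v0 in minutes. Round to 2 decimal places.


tau = V / v0
tau = 215 / 29
tau = 7.41 min


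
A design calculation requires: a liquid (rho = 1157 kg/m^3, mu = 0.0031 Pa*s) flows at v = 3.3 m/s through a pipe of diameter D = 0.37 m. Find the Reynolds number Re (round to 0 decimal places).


Re = rho * v * D / mu
Re = 1157 * 3.3 * 0.37 / 0.0031
Re = 1412.697 / 0.0031
Re = 455709


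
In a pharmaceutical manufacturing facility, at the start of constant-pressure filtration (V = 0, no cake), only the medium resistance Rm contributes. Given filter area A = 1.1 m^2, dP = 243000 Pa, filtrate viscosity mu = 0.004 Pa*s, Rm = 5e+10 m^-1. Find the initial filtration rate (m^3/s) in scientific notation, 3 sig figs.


rate = A * dP / (mu * Rm)
rate = 1.1 * 243000 / (0.004 * 5e+10)
rate = 267300.0 / 2.000e+08
rate = 1.34e-03 m^3/s


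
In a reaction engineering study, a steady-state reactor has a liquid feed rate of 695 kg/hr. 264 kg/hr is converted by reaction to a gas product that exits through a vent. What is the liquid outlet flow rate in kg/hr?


Steady-state mass balance on the main outlet: F_out = F_in - F_removed
F_out = 695 - 264
F_out = 431 kg/hr


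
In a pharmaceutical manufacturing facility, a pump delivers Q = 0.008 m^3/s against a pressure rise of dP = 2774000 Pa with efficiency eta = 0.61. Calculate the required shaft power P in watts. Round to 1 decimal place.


P = Q * dP / eta
P = 0.008 * 2774000 / 0.61
P = 22192.0 / 0.61
P = 36380.3 W


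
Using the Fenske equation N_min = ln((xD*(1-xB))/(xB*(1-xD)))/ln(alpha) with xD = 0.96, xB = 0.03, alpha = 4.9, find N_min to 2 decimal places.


N_min = ln((xD*(1-xB))/(xB*(1-xD))) / ln(alpha)
Numerator inside ln: 0.9312 / 0.0012 = 776.0
ln(776.0) = 6.654153
ln(alpha) = ln(4.9) = 1.589235
N_min = 6.654153 / 1.589235 = 4.19


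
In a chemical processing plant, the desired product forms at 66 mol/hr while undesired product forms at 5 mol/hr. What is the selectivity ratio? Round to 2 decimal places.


S = desired product rate / undesired product rate
S = 66 / 5
S = 13.20


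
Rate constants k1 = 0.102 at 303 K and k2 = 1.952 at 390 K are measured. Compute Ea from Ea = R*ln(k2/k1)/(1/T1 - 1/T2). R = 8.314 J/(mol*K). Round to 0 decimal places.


Ea = R * ln(k2/k1) / (1/T1 - 1/T2)
ln(k2/k1) = ln(1.952/0.102) = 2.951637
1/T1 - 1/T2 = 1/303 - 1/390 = 0.000736227469
Ea = 8.314 * 2.951637 / 0.000736227469
Ea = 33332 J/mol


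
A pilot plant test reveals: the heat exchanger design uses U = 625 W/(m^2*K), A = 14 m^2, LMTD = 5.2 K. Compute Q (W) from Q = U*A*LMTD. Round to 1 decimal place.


Q = U * A * LMTD
Q = 625 * 14 * 5.2
Q = 45500.0 W


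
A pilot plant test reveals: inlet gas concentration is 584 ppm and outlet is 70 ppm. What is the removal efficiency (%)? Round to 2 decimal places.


Efficiency = (G_in - G_out) / G_in * 100%
Efficiency = (584 - 70) / 584 * 100
Efficiency = 514 / 584 * 100
Efficiency = 88.01%


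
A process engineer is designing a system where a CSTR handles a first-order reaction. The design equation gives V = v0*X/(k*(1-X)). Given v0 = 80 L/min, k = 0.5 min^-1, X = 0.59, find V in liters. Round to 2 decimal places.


V = v0 * X / (k * (1 - X))
V = 80 * 0.59 / (0.5 * (1 - 0.59))
V = 47.2 / (0.5 * 0.41)
V = 47.2 / 0.205
V = 230.24 L


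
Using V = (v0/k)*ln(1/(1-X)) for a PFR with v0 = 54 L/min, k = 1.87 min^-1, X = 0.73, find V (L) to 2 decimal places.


V = (v0/k) * ln(1/(1-X))
V = (54/1.87) * ln(1/(1-0.73))
V = 28.877005 * ln(3.703704)
V = 28.877005 * 1.309333
V = 37.81 L
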